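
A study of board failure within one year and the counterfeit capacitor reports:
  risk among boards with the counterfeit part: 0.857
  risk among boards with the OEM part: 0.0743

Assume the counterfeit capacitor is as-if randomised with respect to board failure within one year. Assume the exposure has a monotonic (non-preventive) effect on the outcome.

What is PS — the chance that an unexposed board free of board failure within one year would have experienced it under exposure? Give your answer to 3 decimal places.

PS ≈ 0.846

Let p₁ = 0.857, p₀ = 0.0743.
Under exogeneity and monotonicity, PS = (p₁ − p₀) / (1 − p₀).
PS = (0.857 − 0.0743) / (1 − 0.0743) = 0.7827 / 0.9257 ≈ 0.8455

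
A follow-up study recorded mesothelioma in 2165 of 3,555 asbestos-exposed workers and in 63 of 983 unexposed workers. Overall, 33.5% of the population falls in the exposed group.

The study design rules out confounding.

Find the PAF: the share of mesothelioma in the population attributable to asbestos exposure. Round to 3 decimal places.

p₁ = P(outcome | exposed) = 2165/3555 = 0.609
p₀ = P(outcome | unexposed) = 63/983 = 0.06409
Overall risk P(Y=1) = π·p₁ + (1−π)·p₀ = 0.335×0.609 + 0.665×0.06409 = 0.24664.
Under exogeneity, PAF = [P(Y=1) − p₀] / P(Y=1).
PAF = (0.24664 − 0.06409) / 0.24664 ≈ 0.7401

PAF ≈ 0.740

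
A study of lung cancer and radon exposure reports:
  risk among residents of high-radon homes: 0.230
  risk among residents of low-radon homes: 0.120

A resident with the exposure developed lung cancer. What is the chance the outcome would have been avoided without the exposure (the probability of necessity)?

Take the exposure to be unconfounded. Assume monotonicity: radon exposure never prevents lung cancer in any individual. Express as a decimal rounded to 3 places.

PN ≈ 0.478

Let p₁ = 0.23, p₀ = 0.12.
Under exogeneity and monotonicity, PN = (p₁ − p₀) / p₁.
PN = (0.23 − 0.12) / 0.23 = 0.11 / 0.23 ≈ 0.4783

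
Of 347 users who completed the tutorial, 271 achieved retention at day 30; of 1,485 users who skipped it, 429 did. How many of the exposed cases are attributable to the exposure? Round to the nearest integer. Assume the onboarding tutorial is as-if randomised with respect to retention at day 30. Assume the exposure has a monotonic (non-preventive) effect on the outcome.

p₁ = P(outcome | exposed) = 271/347 = 0.78098
p₀ = P(outcome | unexposed) = 429/1485 = 0.28889
PN = (p₁ − p₀)/p₁ = (0.78098 − 0.28889) / 0.78098 ≈ 0.63009.
Attributable cases ≈ PN × (exposed cases) = 0.63009 × 271 ≈ 170.76.

about 171 cases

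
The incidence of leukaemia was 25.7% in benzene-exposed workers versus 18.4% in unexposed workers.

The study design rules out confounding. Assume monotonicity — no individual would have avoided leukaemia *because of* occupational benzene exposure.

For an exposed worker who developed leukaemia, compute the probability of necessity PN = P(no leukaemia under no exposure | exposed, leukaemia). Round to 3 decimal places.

PN ≈ 0.284

p₁ = 0.257, p₀ = 0.184.
Under exogeneity and monotonicity, PN = (p₁ − p₀) / p₁.
PN = (0.257 − 0.184) / 0.257 = 0.073 / 0.257 ≈ 0.2840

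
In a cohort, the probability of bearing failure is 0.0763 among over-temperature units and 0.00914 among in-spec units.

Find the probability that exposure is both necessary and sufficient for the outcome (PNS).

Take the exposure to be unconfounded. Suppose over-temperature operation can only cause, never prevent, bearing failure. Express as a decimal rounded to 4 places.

PNS ≈ 0.0672

Let p₁ = 0.0763, p₀ = 0.00914.
Under exogeneity and monotonicity, PNS = p₁ − p₀.
PNS = 0.0763 − 0.00914 = 0.06716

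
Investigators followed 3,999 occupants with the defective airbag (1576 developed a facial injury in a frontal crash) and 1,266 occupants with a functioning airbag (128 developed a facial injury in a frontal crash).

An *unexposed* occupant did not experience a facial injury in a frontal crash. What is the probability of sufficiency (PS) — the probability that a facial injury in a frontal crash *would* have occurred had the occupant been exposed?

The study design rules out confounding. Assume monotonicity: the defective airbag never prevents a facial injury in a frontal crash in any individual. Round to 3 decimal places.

p₁ = P(outcome | exposed) = 1576/3999 = 0.3941
p₀ = P(outcome | unexposed) = 128/1266 = 0.10111
Under exogeneity and monotonicity, PS = (p₁ − p₀) / (1 − p₀).
PS = (0.3941 − 0.10111) / (1 − 0.10111) = 0.29299 / 0.89889 ≈ 0.3259

PS ≈ 0.326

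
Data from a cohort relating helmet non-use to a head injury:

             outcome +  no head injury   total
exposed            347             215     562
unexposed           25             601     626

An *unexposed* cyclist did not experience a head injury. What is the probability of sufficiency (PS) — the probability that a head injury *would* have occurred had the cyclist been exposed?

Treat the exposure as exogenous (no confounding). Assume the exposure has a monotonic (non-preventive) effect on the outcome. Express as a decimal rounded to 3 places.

PS ≈ 0.602

p₁ = P(outcome | exposed) = 347/562 = 0.61744
p₀ = P(outcome | unexposed) = 25/626 = 0.039936
Under exogeneity and monotonicity, PS = (p₁ − p₀)/(1 − p₀).
PS = (0.61744 − 0.039936) / 0.96006 ≈ 0.6015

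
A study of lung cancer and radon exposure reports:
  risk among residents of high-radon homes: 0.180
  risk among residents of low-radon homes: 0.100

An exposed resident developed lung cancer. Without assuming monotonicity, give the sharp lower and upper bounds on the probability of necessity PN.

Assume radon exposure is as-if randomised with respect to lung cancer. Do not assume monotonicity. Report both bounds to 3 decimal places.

0.444 ≤ PN ≤ 1.000

Let p₁ = 0.18, p₀ = 0.1.
Under exogeneity alone the bounds on PN are max{0,(p₁−p₀)/p₁} ≤ PN ≤ min{1,(1−p₀)/p₁}.
  lower = (p₁ − p₀)/p₁ = 0.08 / 0.18 ≈ 0.4444
  upper = min{1, (1 − p₀)/p₁} = 0.9 / 0.18 ≈ 5.0000 → capped at 1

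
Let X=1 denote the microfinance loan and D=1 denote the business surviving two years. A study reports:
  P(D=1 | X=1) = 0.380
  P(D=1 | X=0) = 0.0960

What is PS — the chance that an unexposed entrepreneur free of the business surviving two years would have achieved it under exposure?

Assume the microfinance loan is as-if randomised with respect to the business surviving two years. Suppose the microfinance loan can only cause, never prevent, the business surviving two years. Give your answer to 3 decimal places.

Let p₁ = 0.38, p₀ = 0.096.
Under exogeneity and monotonicity, PS = (p₁ − p₀) / (1 − p₀).
PS = (0.38 − 0.096) / (1 − 0.096) = 0.284 / 0.904 ≈ 0.3142

PS ≈ 0.314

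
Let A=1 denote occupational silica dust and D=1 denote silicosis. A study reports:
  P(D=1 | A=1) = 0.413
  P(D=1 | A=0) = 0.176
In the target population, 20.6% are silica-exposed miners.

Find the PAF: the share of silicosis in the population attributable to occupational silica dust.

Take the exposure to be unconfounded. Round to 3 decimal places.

PAF ≈ 0.217

Let p₁ = 0.413, p₀ = 0.176.
Overall risk P(Y=1) = π·p₁ + (1−π)·p₀ = 0.206×0.413 + 0.794×0.176 = 0.22482.
Under exogeneity, PAF = [P(Y=1) − p₀] / P(Y=1).
PAF = (0.22482 − 0.176) / 0.22482 ≈ 0.2172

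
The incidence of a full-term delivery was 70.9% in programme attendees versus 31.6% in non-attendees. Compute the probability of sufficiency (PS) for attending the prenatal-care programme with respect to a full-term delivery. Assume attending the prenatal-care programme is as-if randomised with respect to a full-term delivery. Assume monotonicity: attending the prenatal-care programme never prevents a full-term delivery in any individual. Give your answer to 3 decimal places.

PS ≈ 0.575

p₁ = 0.709, p₀ = 0.316.
Under exogeneity and monotonicity, PS = (p₁ − p₀) / (1 − p₀).
PS = (0.709 − 0.316) / (1 − 0.316) = 0.393 / 0.684 ≈ 0.5746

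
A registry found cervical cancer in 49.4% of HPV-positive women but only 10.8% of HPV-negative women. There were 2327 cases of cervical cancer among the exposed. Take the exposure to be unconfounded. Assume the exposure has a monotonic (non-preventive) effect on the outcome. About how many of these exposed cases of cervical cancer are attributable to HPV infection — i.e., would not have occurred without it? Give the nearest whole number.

about 1818 cases

p₁ = 0.494, p₀ = 0.108.
PN = (p₁ − p₀)/p₁ = (0.494 − 0.108) / 0.494 ≈ 0.78138.
Attributable cases ≈ PN × (exposed cases) = 0.78138 × 2327 ≈ 1818.26.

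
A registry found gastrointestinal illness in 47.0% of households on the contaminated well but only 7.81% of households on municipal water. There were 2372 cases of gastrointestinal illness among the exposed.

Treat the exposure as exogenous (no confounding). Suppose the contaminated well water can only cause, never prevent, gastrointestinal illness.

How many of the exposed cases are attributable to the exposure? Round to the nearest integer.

p₁ = 0.47, p₀ = 0.0781.
PN = (p₁ − p₀)/p₁ = (0.47 − 0.0781) / 0.47 ≈ 0.83383.
Attributable cases ≈ PN × (exposed cases) = 0.83383 × 2372 ≈ 1977.84.

about 1978 cases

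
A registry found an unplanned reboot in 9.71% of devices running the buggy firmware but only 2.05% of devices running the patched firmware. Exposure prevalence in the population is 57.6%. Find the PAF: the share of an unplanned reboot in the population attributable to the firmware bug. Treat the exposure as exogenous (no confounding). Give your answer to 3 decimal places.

PAF ≈ 0.683

p₁ = 0.0971, p₀ = 0.0205.
Overall risk P(Y=1) = π·p₁ + (1−π)·p₀ = 0.576×0.0971 + 0.424×0.0205 = 0.064622.
Under exogeneity, PAF = [P(Y=1) − p₀] / P(Y=1).
PAF = (0.064622 − 0.0205) / 0.064622 ≈ 0.6828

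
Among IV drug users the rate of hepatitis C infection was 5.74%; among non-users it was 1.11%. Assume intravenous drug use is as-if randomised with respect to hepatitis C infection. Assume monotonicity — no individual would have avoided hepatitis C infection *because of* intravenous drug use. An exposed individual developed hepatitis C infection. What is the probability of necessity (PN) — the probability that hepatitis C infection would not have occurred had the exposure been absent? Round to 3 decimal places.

PN ≈ 0.807

p₁ = 0.0574, p₀ = 0.0111.
Under exogeneity and monotonicity, PN = (p₁ − p₀) / p₁.
PN = (0.0574 − 0.0111) / 0.0574 = 0.0463 / 0.0574 ≈ 0.8066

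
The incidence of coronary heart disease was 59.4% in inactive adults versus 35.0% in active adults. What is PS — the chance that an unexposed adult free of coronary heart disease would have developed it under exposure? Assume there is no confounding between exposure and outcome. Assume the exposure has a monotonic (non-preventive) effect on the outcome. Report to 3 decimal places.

PS ≈ 0.375

p₁ = 0.594, p₀ = 0.35.
Under exogeneity and monotonicity, PS = (p₁ − p₀) / (1 − p₀).
PS = (0.594 − 0.35) / (1 − 0.35) = 0.244 / 0.65 ≈ 0.3754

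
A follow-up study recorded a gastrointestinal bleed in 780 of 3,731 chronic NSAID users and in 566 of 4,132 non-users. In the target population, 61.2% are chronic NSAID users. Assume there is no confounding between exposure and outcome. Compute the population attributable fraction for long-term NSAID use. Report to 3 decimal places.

PAF ≈ 0.244

p₁ = P(outcome | exposed) = 780/3731 = 0.20906
p₀ = P(outcome | unexposed) = 566/4132 = 0.13698
Overall risk P(Y=1) = π·p₁ + (1−π)·p₀ = 0.612×0.20906 + 0.388×0.13698 = 0.18109.
Under exogeneity, PAF = [P(Y=1) − p₀] / P(Y=1).
PAF = (0.18109 − 0.13698) / 0.18109 ≈ 0.2436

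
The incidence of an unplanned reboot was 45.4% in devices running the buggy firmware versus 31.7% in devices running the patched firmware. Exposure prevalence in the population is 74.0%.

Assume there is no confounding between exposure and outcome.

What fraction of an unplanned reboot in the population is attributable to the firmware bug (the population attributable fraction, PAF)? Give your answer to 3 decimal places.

PAF ≈ 0.242

p₁ = 0.454, p₀ = 0.317.
Overall risk P(Y=1) = π·p₁ + (1−π)·p₀ = 0.74×0.454 + 0.26×0.317 = 0.41838.
Under exogeneity, PAF = [P(Y=1) − p₀] / P(Y=1).
PAF = (0.41838 − 0.317) / 0.41838 ≈ 0.2423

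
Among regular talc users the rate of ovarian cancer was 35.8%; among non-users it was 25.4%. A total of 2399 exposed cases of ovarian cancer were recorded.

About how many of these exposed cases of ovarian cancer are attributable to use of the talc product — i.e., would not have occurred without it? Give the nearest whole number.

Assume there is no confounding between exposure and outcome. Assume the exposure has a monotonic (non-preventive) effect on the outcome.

p₁ = 0.358, p₀ = 0.254.
PN = (p₁ − p₀)/p₁ = (0.358 − 0.254) / 0.358 ≈ 0.29050.
Attributable cases ≈ PN × (exposed cases) = 0.29050 × 2399 ≈ 696.92.

about 697 cases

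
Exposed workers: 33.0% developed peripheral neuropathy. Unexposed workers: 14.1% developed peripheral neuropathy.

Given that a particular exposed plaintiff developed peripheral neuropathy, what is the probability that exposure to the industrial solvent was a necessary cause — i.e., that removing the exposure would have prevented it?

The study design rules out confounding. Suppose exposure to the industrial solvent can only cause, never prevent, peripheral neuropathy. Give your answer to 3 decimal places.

p₁ = 0.33, p₀ = 0.141.
Under exogeneity and monotonicity, PN = (p₁ − p₀) / p₁.
PN = (0.33 − 0.141) / 0.33 = 0.189 / 0.33 ≈ 0.5727

PN ≈ 0.573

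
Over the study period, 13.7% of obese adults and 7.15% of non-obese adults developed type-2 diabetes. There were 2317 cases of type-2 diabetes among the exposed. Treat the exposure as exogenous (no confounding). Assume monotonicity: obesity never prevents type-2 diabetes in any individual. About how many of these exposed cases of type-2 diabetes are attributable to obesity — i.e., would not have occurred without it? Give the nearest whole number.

about 1108 cases

p₁ = 0.137, p₀ = 0.0715.
PN = (p₁ − p₀)/p₁ = (0.137 − 0.0715) / 0.137 ≈ 0.47810.
Attributable cases ≈ PN × (exposed cases) = 0.47810 × 2317 ≈ 1107.76.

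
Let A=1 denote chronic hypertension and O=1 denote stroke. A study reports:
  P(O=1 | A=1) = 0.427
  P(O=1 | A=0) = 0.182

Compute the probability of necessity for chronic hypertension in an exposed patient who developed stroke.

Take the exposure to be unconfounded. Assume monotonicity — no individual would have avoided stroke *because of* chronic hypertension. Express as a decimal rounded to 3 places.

Let p₁ = 0.427, p₀ = 0.182.
Under exogeneity and monotonicity, PN = (p₁ − p₀) / p₁.
PN = (0.427 − 0.182) / 0.427 = 0.245 / 0.427 ≈ 0.5738

PN ≈ 0.574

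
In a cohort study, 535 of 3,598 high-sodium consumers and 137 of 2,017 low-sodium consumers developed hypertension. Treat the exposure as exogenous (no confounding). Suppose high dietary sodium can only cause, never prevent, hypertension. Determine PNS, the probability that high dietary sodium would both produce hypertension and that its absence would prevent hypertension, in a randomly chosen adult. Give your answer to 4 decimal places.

p₁ = P(outcome | exposed) = 535/3598 = 0.14869
p₀ = P(outcome | unexposed) = 137/2017 = 0.067923
Under exogeneity and monotonicity, PNS = p₁ − p₀.
PNS = 0.14869 − 0.067923 = 0.080771

PNS ≈ 0.0808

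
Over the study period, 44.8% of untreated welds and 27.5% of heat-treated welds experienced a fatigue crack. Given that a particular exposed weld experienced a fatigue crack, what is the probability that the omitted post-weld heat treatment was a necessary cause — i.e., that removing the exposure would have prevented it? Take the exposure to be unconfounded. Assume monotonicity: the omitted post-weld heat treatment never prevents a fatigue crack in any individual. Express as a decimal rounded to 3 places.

p₁ = 0.448, p₀ = 0.275.
Under exogeneity and monotonicity, PN = (p₁ − p₀) / p₁.
PN = (0.448 − 0.275) / 0.448 = 0.173 / 0.448 ≈ 0.3862

PN ≈ 0.386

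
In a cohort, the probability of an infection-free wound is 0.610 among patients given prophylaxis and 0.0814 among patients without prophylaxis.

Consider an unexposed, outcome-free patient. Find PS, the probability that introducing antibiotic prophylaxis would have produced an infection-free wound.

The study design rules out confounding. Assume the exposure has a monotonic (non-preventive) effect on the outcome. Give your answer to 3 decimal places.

PS ≈ 0.575

Let p₁ = 0.61, p₀ = 0.0814.
Under exogeneity and monotonicity, PS = (p₁ − p₀) / (1 − p₀).
PS = (0.61 − 0.0814) / (1 − 0.0814) = 0.5286 / 0.9186 ≈ 0.5754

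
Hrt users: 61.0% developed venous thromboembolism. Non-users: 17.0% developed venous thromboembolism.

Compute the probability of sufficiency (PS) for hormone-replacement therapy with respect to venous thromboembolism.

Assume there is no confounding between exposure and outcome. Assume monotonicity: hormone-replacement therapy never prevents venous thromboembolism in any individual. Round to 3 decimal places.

p₁ = 0.61, p₀ = 0.17.
Under exogeneity and monotonicity, PS = (p₁ − p₀) / (1 − p₀).
PS = (0.61 − 0.17) / (1 − 0.17) = 0.44 / 0.83 ≈ 0.5301

PS ≈ 0.530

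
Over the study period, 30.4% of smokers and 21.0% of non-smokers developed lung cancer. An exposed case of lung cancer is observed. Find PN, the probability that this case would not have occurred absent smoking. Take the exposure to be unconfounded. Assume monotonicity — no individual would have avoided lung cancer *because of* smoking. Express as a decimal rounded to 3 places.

PN ≈ 0.309

p₁ = 0.304, p₀ = 0.21.
Under exogeneity and monotonicity, PN = (p₁ − p₀) / p₁.
PN = (0.304 − 0.21) / 0.304 = 0.094 / 0.304 ≈ 0.3092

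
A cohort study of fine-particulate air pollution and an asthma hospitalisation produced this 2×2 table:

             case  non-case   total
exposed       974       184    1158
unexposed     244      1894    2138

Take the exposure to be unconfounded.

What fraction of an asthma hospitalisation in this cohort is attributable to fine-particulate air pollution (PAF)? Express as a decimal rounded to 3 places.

p₁ = P(outcome | exposed) = 974/1158 = 0.84111
p₀ = P(outcome | unexposed) = 244/2138 = 0.11413
Exposure prevalence π = 1158/3296 = 0.35133; overall risk P(Y=1) = 0.36954.
Under exogeneity, PAF = [P(Y=1) − p₀]/P(Y=1).
PAF = (0.36954 − 0.11413) / 0.36954 ≈ 0.6912

PAF ≈ 0.691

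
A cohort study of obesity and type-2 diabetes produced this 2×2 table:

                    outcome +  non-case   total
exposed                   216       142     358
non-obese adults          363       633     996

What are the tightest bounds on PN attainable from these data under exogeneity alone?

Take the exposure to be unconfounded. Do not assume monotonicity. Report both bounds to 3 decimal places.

0.396 ≤ PN ≤ 1.000

p₁ = P(outcome | exposed) = 216/358 = 0.60335
p₀ = P(outcome | unexposed) = 363/996 = 0.36446
Under exogeneity alone the bounds on PN are max{0,(p₁−p₀)/p₁} ≤ PN ≤ min{1,(1−p₀)/p₁}.
  lower = (p₁ − p₀)/p₁ = 0.23889 / 0.60335 ≈ 0.3959
  upper = min{1, (1 − p₀)/p₁} = 0.63554 / 0.60335 ≈ 1.0534 → capped at 1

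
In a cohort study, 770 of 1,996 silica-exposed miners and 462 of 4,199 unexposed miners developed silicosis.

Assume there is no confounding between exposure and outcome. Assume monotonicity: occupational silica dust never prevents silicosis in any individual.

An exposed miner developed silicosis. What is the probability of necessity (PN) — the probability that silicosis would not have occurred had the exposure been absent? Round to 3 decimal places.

PN ≈ 0.715

p₁ = P(outcome | exposed) = 770/1996 = 0.38577
p₀ = P(outcome | unexposed) = 462/4199 = 0.11003
Under exogeneity and monotonicity, PN = (p₁ − p₀) / p₁.
PN = (0.38577 − 0.11003) / 0.38577 = 0.27575 / 0.38577 ≈ 0.7148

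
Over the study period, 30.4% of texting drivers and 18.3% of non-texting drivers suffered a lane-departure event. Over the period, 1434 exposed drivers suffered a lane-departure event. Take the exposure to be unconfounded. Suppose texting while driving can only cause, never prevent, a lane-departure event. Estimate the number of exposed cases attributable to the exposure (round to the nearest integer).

about 571 cases

p₁ = 0.304, p₀ = 0.183.
PN = (p₁ − p₀)/p₁ = (0.304 − 0.183) / 0.304 ≈ 0.39803.
Attributable cases ≈ PN × (exposed cases) = 0.39803 × 1434 ≈ 570.77.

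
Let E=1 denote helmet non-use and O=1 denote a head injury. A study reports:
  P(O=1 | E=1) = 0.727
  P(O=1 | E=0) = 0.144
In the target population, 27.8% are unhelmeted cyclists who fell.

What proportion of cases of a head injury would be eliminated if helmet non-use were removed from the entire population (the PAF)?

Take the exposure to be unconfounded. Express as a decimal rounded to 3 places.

PAF ≈ 0.530

Let p₁ = 0.727, p₀ = 0.144.
Overall risk P(Y=1) = π·p₁ + (1−π)·p₀ = 0.278×0.727 + 0.722×0.144 = 0.30607.
Under exogeneity, PAF = [P(Y=1) − p₀] / P(Y=1).
PAF = (0.30607 − 0.144) / 0.30607 ≈ 0.5295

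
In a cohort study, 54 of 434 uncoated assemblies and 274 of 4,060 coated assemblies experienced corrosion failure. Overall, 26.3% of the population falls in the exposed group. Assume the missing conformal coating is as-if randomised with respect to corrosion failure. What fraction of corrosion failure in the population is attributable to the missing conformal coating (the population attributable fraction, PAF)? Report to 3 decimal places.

PAF ≈ 0.182

p₁ = P(outcome | exposed) = 54/434 = 0.12442
p₀ = P(outcome | unexposed) = 274/4060 = 0.067488
Overall risk P(Y=1) = π·p₁ + (1−π)·p₀ = 0.263×0.12442 + 0.737×0.067488 = 0.082462.
Under exogeneity, PAF = [P(Y=1) − p₀] / P(Y=1).
PAF = (0.082462 − 0.067488) / 0.082462 ≈ 0.1816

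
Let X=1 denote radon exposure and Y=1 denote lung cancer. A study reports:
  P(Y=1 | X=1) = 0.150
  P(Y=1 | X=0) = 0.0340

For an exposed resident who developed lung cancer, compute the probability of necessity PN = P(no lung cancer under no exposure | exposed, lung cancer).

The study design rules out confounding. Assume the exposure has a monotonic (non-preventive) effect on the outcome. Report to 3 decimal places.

Let p₁ = 0.15, p₀ = 0.034.
Under exogeneity and monotonicity, PN = (p₁ − p₀) / p₁.
PN = (0.15 − 0.034) / 0.15 = 0.116 / 0.15 ≈ 0.7733

PN ≈ 0.773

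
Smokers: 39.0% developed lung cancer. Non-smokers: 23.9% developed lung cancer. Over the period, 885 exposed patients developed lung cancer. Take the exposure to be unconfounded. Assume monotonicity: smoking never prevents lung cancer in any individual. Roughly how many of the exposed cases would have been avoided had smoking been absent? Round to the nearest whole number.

p₁ = 0.39, p₀ = 0.239.
PN = (p₁ − p₀)/p₁ = (0.39 − 0.239) / 0.39 ≈ 0.38718.
Attributable cases ≈ PN × (exposed cases) = 0.38718 × 885 ≈ 342.65.

about 343 cases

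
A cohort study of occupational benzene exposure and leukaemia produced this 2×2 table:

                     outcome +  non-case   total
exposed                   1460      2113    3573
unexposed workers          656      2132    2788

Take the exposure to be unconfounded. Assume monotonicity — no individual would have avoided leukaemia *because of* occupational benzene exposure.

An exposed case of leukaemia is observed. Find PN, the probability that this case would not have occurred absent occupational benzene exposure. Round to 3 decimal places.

PN ≈ 0.424

p₁ = P(outcome | exposed) = 1460/3573 = 0.40862
p₀ = P(outcome | unexposed) = 656/2788 = 0.23529
Under exogeneity and monotonicity, PN = (p₁ − p₀)/p₁.
PN = (0.40862 − 0.23529) / 0.40862 ≈ 0.4242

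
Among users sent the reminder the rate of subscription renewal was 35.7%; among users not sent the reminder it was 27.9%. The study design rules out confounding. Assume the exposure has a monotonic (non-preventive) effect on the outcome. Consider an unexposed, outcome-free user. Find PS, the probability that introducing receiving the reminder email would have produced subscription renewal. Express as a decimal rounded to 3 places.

p₁ = 0.357, p₀ = 0.279.
Under exogeneity and monotonicity, PS = (p₁ − p₀) / (1 − p₀).
PS = (0.357 − 0.279) / (1 − 0.279) = 0.078 / 0.721 ≈ 0.1082

PS ≈ 0.108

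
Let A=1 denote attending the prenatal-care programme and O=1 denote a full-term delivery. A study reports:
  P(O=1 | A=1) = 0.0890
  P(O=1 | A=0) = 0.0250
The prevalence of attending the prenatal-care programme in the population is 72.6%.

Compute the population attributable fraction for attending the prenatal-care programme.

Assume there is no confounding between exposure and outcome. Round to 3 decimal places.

PAF ≈ 0.650

Let p₁ = 0.089, p₀ = 0.025.
Overall risk P(Y=1) = π·p₁ + (1−π)·p₀ = 0.726×0.089 + 0.274×0.025 = 0.071464.
Under exogeneity, PAF = [P(Y=1) − p₀] / P(Y=1).
PAF = (0.071464 − 0.025) / 0.071464 ≈ 0.6502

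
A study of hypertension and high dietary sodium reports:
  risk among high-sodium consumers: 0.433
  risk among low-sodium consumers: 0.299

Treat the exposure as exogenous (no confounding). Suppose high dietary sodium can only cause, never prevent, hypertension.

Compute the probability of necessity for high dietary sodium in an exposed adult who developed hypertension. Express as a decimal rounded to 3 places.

Let p₁ = 0.433, p₀ = 0.299.
Under exogeneity and monotonicity, PN = (p₁ − p₀) / p₁.
PN = (0.433 − 0.299) / 0.433 = 0.134 / 0.433 ≈ 0.3095

PN ≈ 0.309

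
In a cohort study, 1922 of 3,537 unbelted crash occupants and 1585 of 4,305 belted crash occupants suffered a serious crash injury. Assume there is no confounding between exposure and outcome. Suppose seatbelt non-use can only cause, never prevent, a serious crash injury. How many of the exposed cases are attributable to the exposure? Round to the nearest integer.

p₁ = P(outcome | exposed) = 1922/3537 = 0.5434
p₀ = P(outcome | unexposed) = 1585/4305 = 0.36818
PN = (p₁ − p₀)/p₁ = (0.5434 − 0.36818) / 0.5434 ≈ 0.32246.
Attributable cases ≈ PN × (exposed cases) = 0.32246 × 1922 ≈ 619.76.

about 620 cases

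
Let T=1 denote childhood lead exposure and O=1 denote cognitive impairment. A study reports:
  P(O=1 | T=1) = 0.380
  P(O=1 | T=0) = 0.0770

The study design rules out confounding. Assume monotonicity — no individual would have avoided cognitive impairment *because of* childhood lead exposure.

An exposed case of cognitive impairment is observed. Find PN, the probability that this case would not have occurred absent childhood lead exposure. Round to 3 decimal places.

Let p₁ = 0.38, p₀ = 0.077.
Under exogeneity and monotonicity, PN = (p₁ − p₀) / p₁.
PN = (0.38 − 0.077) / 0.38 = 0.303 / 0.38 ≈ 0.7974

PN ≈ 0.797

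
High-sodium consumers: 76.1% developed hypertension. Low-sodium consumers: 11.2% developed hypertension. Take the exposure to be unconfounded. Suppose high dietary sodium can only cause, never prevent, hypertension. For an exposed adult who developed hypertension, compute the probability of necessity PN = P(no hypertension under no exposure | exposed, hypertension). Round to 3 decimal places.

p₁ = 0.761, p₀ = 0.112.
Under exogeneity and monotonicity, PN = (p₁ − p₀) / p₁.
PN = (0.761 − 0.112) / 0.761 = 0.649 / 0.761 ≈ 0.8528

PN ≈ 0.853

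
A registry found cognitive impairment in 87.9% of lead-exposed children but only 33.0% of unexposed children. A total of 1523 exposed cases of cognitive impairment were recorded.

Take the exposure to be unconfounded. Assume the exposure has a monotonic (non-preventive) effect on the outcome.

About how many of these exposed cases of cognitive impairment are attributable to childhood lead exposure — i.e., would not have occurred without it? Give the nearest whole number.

about 951 cases

p₁ = 0.879, p₀ = 0.33.
PN = (p₁ − p₀)/p₁ = (0.879 − 0.33) / 0.879 ≈ 0.62457.
Attributable cases ≈ PN × (exposed cases) = 0.62457 × 1523 ≈ 951.23.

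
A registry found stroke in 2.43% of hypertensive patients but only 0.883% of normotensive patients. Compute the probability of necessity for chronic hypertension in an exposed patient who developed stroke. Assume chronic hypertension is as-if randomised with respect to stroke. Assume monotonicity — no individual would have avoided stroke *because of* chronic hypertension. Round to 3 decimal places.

p₁ = 0.0243, p₀ = 0.00883.
Under exogeneity and monotonicity, PN = (p₁ − p₀) / p₁.
PN = (0.0243 − 0.00883) / 0.0243 = 0.01547 / 0.0243 ≈ 0.6366

PN ≈ 0.637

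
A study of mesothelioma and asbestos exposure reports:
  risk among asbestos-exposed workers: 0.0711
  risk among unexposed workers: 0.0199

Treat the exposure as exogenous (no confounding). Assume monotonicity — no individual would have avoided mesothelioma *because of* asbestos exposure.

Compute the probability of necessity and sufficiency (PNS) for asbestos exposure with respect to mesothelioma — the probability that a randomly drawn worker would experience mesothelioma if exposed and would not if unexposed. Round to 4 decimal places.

PNS ≈ 0.0512

Let p₁ = 0.0711, p₀ = 0.0199.
Under exogeneity and monotonicity, PNS = p₁ − p₀.
PNS = 0.0711 − 0.0199 = 0.0512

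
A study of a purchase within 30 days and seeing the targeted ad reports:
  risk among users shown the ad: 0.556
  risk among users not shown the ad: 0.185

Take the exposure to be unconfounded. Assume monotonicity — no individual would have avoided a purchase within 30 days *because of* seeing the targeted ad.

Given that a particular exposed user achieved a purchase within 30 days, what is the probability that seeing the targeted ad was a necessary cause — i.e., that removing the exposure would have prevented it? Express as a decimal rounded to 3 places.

Let p₁ = 0.556, p₀ = 0.185.
Under exogeneity and monotonicity, PN = (p₁ − p₀) / p₁.
PN = (0.556 − 0.185) / 0.556 = 0.371 / 0.556 ≈ 0.6673

PN ≈ 0.667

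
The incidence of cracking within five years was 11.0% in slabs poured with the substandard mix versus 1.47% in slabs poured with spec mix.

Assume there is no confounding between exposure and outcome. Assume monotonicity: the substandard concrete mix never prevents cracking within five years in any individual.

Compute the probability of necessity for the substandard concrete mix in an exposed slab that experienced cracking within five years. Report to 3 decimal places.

PN ≈ 0.866

p₁ = 0.11, p₀ = 0.0147.
Under exogeneity and monotonicity, PN = (p₁ − p₀) / p₁.
PN = (0.11 − 0.0147) / 0.11 = 0.0953 / 0.11 ≈ 0.8664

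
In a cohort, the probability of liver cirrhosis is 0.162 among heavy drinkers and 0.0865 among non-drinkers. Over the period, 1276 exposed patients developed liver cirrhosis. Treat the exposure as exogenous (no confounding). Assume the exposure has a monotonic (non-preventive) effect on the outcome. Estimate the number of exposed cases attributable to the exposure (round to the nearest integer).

about 595 cases

Let p₁ = 0.162, p₀ = 0.0865.
PN = (p₁ − p₀)/p₁ = (0.162 − 0.0865) / 0.162 ≈ 0.46605.
Attributable cases ≈ PN × (exposed cases) = 0.46605 × 1276 ≈ 594.68.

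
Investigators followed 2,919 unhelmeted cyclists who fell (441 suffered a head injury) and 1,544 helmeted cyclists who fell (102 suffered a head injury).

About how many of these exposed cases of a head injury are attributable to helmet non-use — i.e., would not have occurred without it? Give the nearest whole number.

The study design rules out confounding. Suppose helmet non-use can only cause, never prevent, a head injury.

about 248 cases

p₁ = P(outcome | exposed) = 441/2919 = 0.15108
p₀ = P(outcome | unexposed) = 102/1544 = 0.066062
PN = (p₁ − p₀)/p₁ = (0.15108 − 0.066062) / 0.15108 ≈ 0.56273.
Attributable cases ≈ PN × (exposed cases) = 0.56273 × 441 ≈ 248.16.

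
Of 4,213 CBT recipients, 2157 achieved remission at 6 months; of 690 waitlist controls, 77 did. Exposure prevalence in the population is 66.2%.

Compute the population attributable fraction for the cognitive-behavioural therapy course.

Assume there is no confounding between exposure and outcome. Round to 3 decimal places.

p₁ = P(outcome | exposed) = 2157/4213 = 0.51199
p₀ = P(outcome | unexposed) = 77/690 = 0.11159
Overall risk P(Y=1) = π·p₁ + (1−π)·p₀ = 0.662×0.51199 + 0.338×0.11159 = 0.37665.
Under exogeneity, PAF = [P(Y=1) − p₀] / P(Y=1).
PAF = (0.37665 − 0.11159) / 0.37665 ≈ 0.7037

PAF ≈ 0.704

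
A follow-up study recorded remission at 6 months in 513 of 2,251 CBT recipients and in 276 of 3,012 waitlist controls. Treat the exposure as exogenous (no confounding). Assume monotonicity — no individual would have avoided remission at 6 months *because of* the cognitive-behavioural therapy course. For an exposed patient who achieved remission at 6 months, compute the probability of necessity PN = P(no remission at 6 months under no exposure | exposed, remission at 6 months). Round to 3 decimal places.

PN ≈ 0.598

p₁ = P(outcome | exposed) = 513/2251 = 0.2279
p₀ = P(outcome | unexposed) = 276/3012 = 0.091633
Under exogeneity and monotonicity, PN = (p₁ − p₀) / p₁.
PN = (0.2279 − 0.091633) / 0.2279 = 0.13627 / 0.2279 ≈ 0.5979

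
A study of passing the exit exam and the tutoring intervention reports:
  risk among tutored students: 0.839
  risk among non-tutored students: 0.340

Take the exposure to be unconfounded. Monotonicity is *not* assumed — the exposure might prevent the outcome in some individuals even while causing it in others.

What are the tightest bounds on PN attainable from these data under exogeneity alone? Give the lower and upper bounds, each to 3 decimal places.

Let p₁ = 0.839, p₀ = 0.34.
Under exogeneity alone the bounds on PN are max{0,(p₁−p₀)/p₁} ≤ PN ≤ min{1,(1−p₀)/p₁}.
  lower = (p₁ − p₀)/p₁ = 0.499 / 0.839 ≈ 0.5948
  upper = min{1, (1 − p₀)/p₁} = 0.66 / 0.839 ≈ 0.7867

0.595 ≤ PN ≤ 0.787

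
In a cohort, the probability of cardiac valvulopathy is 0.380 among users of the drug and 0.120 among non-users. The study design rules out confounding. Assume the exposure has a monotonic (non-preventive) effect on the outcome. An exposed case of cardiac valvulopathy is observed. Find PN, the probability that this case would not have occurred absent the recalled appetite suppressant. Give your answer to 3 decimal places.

Let p₁ = 0.38, p₀ = 0.12.
Under exogeneity and monotonicity, PN = (p₁ − p₀) / p₁.
PN = (0.38 − 0.12) / 0.38 = 0.26 / 0.38 ≈ 0.6842

PN ≈ 0.684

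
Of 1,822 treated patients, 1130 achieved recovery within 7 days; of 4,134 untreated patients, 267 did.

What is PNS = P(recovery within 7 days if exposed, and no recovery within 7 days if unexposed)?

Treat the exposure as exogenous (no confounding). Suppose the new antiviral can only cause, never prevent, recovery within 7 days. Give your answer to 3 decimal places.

p₁ = P(outcome | exposed) = 1130/1822 = 0.6202
p₀ = P(outcome | unexposed) = 267/4134 = 0.064586
Under exogeneity and monotonicity, PNS = p₁ − p₀.
PNS = 0.6202 − 0.064586 = 0.55561

PNS ≈ 0.556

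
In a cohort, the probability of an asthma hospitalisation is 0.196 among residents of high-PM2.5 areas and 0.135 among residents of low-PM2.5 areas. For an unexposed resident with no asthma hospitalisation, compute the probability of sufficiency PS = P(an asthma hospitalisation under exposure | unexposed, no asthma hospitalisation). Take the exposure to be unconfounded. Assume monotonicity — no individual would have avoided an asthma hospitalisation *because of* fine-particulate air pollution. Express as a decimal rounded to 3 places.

PS ≈ 0.071

Let p₁ = 0.196, p₀ = 0.135.
Under exogeneity and monotonicity, PS = (p₁ − p₀) / (1 − p₀).
PS = (0.196 − 0.135) / (1 − 0.135) = 0.061 / 0.865 ≈ 0.0705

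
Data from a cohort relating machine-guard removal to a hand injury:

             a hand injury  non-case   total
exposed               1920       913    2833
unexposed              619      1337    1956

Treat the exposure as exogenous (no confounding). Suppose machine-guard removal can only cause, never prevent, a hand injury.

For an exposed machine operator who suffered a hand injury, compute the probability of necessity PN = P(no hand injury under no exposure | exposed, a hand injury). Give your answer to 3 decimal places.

PN ≈ 0.533

p₁ = P(outcome | exposed) = 1920/2833 = 0.67773
p₀ = P(outcome | unexposed) = 619/1956 = 0.31646
Under exogeneity and monotonicity, PN = (p₁ − p₀) / p₁.
PN = (0.67773 − 0.31646) / 0.67773 = 0.36126 / 0.67773 ≈ 0.5331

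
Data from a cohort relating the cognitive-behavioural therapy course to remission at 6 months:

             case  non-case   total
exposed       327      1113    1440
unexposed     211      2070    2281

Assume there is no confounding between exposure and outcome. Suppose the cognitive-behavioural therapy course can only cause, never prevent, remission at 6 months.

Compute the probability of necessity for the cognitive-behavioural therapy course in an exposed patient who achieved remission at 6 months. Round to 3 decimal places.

p₁ = P(outcome | exposed) = 327/1440 = 0.22708
p₀ = P(outcome | unexposed) = 211/2281 = 0.092503
Under exogeneity and monotonicity, PN = (p₁ − p₀)/p₁.
PN = (0.22708 − 0.092503) / 0.22708 ≈ 0.5926

PN ≈ 0.593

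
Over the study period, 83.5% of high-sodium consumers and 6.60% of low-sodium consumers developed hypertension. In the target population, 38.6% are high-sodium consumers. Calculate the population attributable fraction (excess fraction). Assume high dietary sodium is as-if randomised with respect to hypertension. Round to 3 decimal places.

PAF ≈ 0.818

p₁ = 0.835, p₀ = 0.066.
Overall risk P(Y=1) = π·p₁ + (1−π)·p₀ = 0.386×0.835 + 0.614×0.066 = 0.36283.
Under exogeneity, PAF = [P(Y=1) − p₀] / P(Y=1).
PAF = (0.36283 − 0.066) / 0.36283 ≈ 0.8181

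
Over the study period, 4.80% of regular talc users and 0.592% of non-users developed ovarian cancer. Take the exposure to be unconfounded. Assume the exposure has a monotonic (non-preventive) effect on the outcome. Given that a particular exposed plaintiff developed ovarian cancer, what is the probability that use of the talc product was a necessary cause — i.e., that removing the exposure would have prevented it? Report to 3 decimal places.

p₁ = 0.048, p₀ = 0.00592.
Under exogeneity and monotonicity, PN = (p₁ − p₀) / p₁.
PN = (0.048 − 0.00592) / 0.048 = 0.04208 / 0.048 ≈ 0.8767

PN ≈ 0.877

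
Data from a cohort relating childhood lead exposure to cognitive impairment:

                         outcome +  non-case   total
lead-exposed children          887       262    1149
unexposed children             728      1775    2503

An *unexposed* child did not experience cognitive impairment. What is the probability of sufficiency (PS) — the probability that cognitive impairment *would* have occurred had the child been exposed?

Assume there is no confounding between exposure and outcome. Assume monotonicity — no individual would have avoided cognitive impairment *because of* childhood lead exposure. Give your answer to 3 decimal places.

p₁ = P(outcome | exposed) = 887/1149 = 0.77198
p₀ = P(outcome | unexposed) = 728/2503 = 0.29085
Under exogeneity and monotonicity, PS = (p₁ − p₀) / (1 − p₀).
PS = (0.77198 − 0.29085) / (1 − 0.29085) = 0.48112 / 0.70915 ≈ 0.6785

PS ≈ 0.678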